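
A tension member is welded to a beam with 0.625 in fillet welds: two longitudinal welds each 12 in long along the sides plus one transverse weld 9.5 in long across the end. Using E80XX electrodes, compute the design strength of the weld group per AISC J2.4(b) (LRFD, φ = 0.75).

E80XX → F_EXX = 80 ksi.
t_e = 0.707 × 0.625 = 0.4419 in.
R_nwl = 0.6 × 80 × 0.4419 × 24 = 509 kips (longitudinal, 2 welds).
R_nwt = 0.6 × 80 × 0.4419 × 9.5 = 201.5 kips (transverse, base value).
(i) R_nwl + R_nwt = 710.5 kips; (ii) 0.85 R_nwl + 1.5 R_nwt = 734.9 kips.
R_n = max = 734.9 kips [governs: (ii)]; φR_n = 551.2 kips.

φR_n ≈ 551 kips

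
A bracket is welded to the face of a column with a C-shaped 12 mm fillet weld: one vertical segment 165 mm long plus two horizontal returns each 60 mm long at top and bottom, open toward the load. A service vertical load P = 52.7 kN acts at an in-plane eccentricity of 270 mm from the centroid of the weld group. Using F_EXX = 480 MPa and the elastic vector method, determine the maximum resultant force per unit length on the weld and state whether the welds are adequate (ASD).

Total weld length L_w = 285 mm. Treat welds as unit-width lines.
Centroid: x̄ = 2×60×30 / 285 = 12.63 mm from the vertical weld.
Polar moment about centroid: J = I_x + I_y = [165³/12 + 2×60×82.5²] + [165×12.63² + 2(60³/12 + 60×17.37²)] = 1290000 mm³.
Direct shear f_v = P/L_w = 52.7×10³ / 285 = 184.9 N/mm (vertical).
Torsion M = P·e = 52.7×10³ × 270 = 14229000 N·mm.
Critical point at (x, y) = (47.37, 82.5) from centroid. f_tx = M·y/J = 910.3 N/mm; f_ty = M·x/J = 522.6 N/mm.
Resultant f_max = √[f_tx² + (f_v + f_ty)²] = √[910.3² + (184.9 + 522.6)²] = 1153 N/mm.
Capacity per unit length: r_n/Ω = (1/2.0) × 0.6 × 480 × (0.707 × 12) = 1222 N/mm.
1153 ≤ 1222 → adequate.

f_max ≈ 1150 N/mm; adequate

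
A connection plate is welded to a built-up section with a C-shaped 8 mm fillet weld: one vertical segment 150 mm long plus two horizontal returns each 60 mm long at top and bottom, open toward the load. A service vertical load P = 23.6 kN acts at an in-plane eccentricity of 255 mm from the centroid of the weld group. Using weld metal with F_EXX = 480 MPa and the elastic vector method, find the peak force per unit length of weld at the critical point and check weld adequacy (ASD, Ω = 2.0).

Total weld length L_w = 270 mm. Treat welds as unit-width lines.
Centroid: x̄ = 2×60×30 / 270 = 13.33 mm from the vertical weld.
Polar moment about centroid: J = I_x + I_y = [150³/12 + 2×60×75²] + [150×13.33² + 2(60³/12 + 60×16.67²)] = 1052000 mm³.
Direct shear f_v = P/L_w = 23.6×10³ / 270 = 87.41 N/mm (vertical).
Torsion M = P·e = 23.6×10³ × 255 = 6018000 N·mm.
Critical point at (x, y) = (46.67, 75) from centroid. f_tx = M·y/J = 428.9 N/mm; f_ty = M·x/J = 266.9 N/mm.
Resultant f_max = √[f_tx² + (f_v + f_ty)²] = √[428.9² + (87.41 + 266.9)²] = 556.3 N/mm.
Capacity per unit length: r_n/Ω = (1/2.0) × 0.6 × 480 × (0.707 × 8) = 814.5 N/mm.
556.3 ≤ 814.5 → adequate.

f_max ≈ 556 N/mm; adequate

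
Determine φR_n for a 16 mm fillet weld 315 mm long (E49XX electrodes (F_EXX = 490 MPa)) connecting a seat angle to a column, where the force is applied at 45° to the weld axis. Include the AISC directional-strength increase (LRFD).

φR_n ≈ 1020 kN

t_e = 0.707 × 16 = 11.31 mm; A_we = 11.31 × 315 = 3563 mm².
Directional factor: 1.0 + 0.5 sin^1.5(45°) = 1.297.
F_nw = 0.6 × 490 × 1.297 = 381.4 MPa.
φR_n = 0.75 × 381.4 × 3563 × 10⁻³ = 1019 kN.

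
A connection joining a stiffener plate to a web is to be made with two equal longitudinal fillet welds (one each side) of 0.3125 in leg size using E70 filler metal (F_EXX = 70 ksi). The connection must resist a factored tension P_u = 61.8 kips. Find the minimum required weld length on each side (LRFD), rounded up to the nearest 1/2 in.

Throat t_e = 0.707 × 0.3125 = 0.2209 in.
φr_n = 0.75 × 0.6 × 70 × 0.2209 = 6.96 kips/in.
L_req = P_u / φr_n = 61.8 / 6.96 = 8.88 in total.
Per side: 8.88 / 2 = 4.44 in.
Round up → use L = 4.5 in on each side.

L = 4.5 in on each side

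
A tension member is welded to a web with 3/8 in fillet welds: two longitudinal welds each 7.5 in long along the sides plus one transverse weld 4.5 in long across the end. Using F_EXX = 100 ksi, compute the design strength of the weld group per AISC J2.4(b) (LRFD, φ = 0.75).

φR_n ≈ 233 kips

t_e = 0.707 × 0.375 = 0.2651 in.
R_nwl = 0.6 × 100 × 0.2651 × 15 = 238.6 kips (longitudinal, 2 welds).
R_nwt = 0.6 × 100 × 0.2651 × 4.5 = 71.58 kips (transverse, base value).
(i) R_nwl + R_nwt = 310.2 kips; (ii) 0.85 R_nwl + 1.5 R_nwt = 310.2 kips.
R_n = max = 310.2 kips [governs: (ii)]; φR_n = 232.6 kips.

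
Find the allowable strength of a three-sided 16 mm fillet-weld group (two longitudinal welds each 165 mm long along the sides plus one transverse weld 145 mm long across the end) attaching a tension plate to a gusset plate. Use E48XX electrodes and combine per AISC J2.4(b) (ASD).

R_n/Ω ≈ 811 kN

E48XX → F_EXX = 480 MPa.
t_e = 0.707 × 16 = 11.31 mm.
R_nwl = 0.6 × 480 × 11.31 × 330 × 10⁻³ = 1075 kN (longitudinal, 2 welds).
R_nwt = 0.6 × 480 × 11.31 × 145 × 10⁻³ = 472.4 kN (transverse, base value).
(i) R_nwl + R_nwt = 1547 kN; (ii) 0.85 R_nwl + 1.5 R_nwt = 1622 kN.
R_n = max = 1622 kN [governs: (ii)]; R_n/Ω = 811.2 kN.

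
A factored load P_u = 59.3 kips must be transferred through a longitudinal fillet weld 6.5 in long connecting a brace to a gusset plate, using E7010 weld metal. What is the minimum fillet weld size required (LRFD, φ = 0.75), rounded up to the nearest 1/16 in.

E70XX → F_EXX = 70 ksi.
Total weld length L = 6.5 in.
Required throat t_e = P_u / (φ × 0.6 F_EXX × L) = 59.3 / (0.75 × 0.6 × 70 × 6.5) = 0.2896 in.
Required leg w = t_e / 0.707 = 0.4096 in → use 7/16 in.

w = 7/16 in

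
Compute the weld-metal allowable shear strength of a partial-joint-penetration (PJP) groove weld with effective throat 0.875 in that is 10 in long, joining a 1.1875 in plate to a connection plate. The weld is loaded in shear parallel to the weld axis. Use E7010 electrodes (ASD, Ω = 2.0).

E70XX → F_EXX = 70 ksi.
Effective throat (given) t_e = 0.875 in.
A_we = 0.875 × 10 = 8.75 in².
F_nw = 0.6 F_EXX = 42 ksi.
R_n/Ω = (42 × 8.75) / 2.0 = 183.8 kips.

R_n/Ω ≈ 184 kips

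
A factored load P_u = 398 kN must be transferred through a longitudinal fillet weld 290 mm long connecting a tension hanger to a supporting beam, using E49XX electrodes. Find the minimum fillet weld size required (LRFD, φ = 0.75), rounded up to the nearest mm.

E49XX → F_EXX = 490 MPa.
Total weld length L = 290 mm.
Required throat t_e = P_u / (φ × 0.6 F_EXX × L) = 398 / (0.75 × 0.6 × 490 × 290 × 10⁻³) = 6.224 mm.
Required leg w = t_e / 0.707 = 8.804 mm → use 9 mm.

w = 9 mm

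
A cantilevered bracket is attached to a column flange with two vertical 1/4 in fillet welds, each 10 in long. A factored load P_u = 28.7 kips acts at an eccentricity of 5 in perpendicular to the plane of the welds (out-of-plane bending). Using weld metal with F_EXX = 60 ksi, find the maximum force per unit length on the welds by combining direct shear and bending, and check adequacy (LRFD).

L_w = 2 × 10 = 20 in; section modulus (unit throat) S = 2 × L²/6 = 33.33 in².
Direct shear f_v = P/L_w = 28.7/20 = 1.435 kip/in.
Moment M = P × e = 28.7 × 5 = 143.5 kip·in; bending f_b = M/S = 4.305 kip/in.
f_max = √(f_v² + f_b²) = √(1.435² + 4.305²) = 4.538 kip/in.
φr_n = 0.75 × 0.6 × 60 × (0.707 × 0.25) = 4.772 kip/in → adequate.

f_max ≈ 4.54 kip/in; adequate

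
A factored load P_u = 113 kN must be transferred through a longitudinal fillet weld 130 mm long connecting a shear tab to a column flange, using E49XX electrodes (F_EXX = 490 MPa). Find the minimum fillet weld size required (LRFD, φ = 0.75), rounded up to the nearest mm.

Total weld length L = 130 mm.
Required throat t_e = P_u / (φ × 0.6 F_EXX × L) = 113 / (0.75 × 0.6 × 490 × 130 × 10⁻³) = 3.942 mm.
Required leg w = t_e / 0.707 = 5.576 mm → use 6 mm.

w = 6 mm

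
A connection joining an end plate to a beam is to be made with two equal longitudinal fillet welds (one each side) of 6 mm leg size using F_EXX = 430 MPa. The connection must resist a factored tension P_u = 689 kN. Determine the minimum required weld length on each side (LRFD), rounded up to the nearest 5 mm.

L = 420 mm on each side

Throat t_e = 0.707 × 6 = 4.242 mm.
φr_n = 0.75 × 0.6 × 430 × 4.242 × 10⁻³ = 0.8208 kN/mm.
L_req = P_u / φr_n = 689 / 0.8208 = 839.4 mm total.
Per side: 839.4 / 2 = 419.7 mm.
Round up → use L = 420 mm on each side.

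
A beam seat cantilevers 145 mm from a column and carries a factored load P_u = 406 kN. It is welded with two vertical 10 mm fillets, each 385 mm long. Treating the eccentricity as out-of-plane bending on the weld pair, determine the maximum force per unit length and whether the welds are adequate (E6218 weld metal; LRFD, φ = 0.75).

E62XX → F_EXX = 620 MPa.
L_w = 2 × 385 = 770 mm; section modulus (unit throat) S = 2 × L²/6 = 49410 mm².
Direct shear f_v = P/L_w = 406×10³/770 = 527.3 N/mm.
Moment M = P × e = 406×10³ × 145 = 58870000 N·mm; bending f_b = M/S = 1191 N/mm.
f_max = √(f_v² + f_b²) = √(527.3² + 1191²) = 1303 N/mm.
φr_n = 0.75 × 0.6 × 620 × (0.707 × 10) = 1973 N/mm → adequate.

f_max ≈ 1300 N/mm; adequate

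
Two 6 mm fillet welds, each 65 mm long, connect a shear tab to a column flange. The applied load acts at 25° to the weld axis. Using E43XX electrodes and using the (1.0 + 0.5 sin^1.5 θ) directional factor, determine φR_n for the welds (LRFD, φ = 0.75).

E43XX → F_EXX = 430 MPa.
t_e = 0.707 × 6 = 4.242 mm; A_we = 4.242 × 130 = 551.5 mm².
Directional factor: 1.0 + 0.5 sin^1.5(25°) = 1.137.
F_nw = 0.6 × 430 × 1.137 = 293.4 MPa.
φR_n = 0.75 × 293.4 × 551.5 × 10⁻³ = 121.4 kN.

φR_n ≈ 121 kN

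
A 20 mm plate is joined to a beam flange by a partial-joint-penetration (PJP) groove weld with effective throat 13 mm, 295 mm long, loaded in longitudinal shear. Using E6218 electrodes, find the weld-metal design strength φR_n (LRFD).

E62XX → F_EXX = 620 MPa.
Effective throat (given) t_e = 13 mm.
A_we = 13 × 295 = 3835 mm².
F_nw = 0.6 F_EXX = 372 MPa.
φR_n = 0.75 × 372 × 3835 × 10⁻³ = 1070 kN.

φR_n ≈ 1070 kN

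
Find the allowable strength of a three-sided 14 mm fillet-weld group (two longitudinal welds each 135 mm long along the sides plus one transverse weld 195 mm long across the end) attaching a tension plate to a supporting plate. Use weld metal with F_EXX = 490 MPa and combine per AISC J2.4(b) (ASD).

t_e = 0.707 × 14 = 9.898 mm.
R_nwl = 0.6 × 490 × 9.898 × 270 × 10⁻³ = 785.7 kN (longitudinal, 2 welds).
R_nwt = 0.6 × 490 × 9.898 × 195 × 10⁻³ = 567.5 kN (transverse, base value).
(i) R_nwl + R_nwt = 1353 kN; (ii) 0.85 R_nwl + 1.5 R_nwt = 1519 kN.
R_n = max = 1519 kN [governs: (ii)]; R_n/Ω = 759.5 kN.

R_n/Ω ≈ 760 kN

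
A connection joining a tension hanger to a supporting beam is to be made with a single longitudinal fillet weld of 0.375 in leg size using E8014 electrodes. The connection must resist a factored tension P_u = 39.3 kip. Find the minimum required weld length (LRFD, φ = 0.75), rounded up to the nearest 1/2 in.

L = 4.5 in

E80XX → F_EXX = 80 ksi.
Throat t_e = 0.707 × 0.375 = 0.2651 in.
φr_n = 0.75 × 0.6 × 80 × 0.2651 = 9.544 kip/in.
L_req = P_u / φr_n = 39.3 / 9.544 = 4.118 in total.
Round up → use L = 4.5 in.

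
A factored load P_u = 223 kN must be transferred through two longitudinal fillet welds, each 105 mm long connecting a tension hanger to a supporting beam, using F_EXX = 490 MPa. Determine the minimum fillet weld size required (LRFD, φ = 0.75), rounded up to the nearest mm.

Total weld length L = 210 mm.
Required throat t_e = P_u / (φ × 0.6 F_EXX × L) = 223 / (0.75 × 0.6 × 490 × 210 × 10⁻³) = 4.816 mm.
Required leg w = t_e / 0.707 = 6.812 mm → use 7 mm.

w = 7 mm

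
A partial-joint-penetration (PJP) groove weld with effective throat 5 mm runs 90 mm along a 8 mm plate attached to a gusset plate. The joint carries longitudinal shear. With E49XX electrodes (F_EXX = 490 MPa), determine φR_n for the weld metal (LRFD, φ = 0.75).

Effective throat (given) t_e = 5 mm.
A_we = 5 × 90 = 450 mm².
F_nw = 0.6 F_EXX = 294 MPa.
φR_n = 0.75 × 294 × 450 × 10⁻³ = 99.23 kN.

φR_n ≈ 99.2 kN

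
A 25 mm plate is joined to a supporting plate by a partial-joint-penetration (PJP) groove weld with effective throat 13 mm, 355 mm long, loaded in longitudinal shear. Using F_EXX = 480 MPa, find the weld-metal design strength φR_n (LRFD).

Effective throat (given) t_e = 13 mm.
A_we = 13 × 355 = 4615 mm².
F_nw = 0.6 F_EXX = 288 MPa.
φR_n = 0.75 × 288 × 4615 × 10⁻³ = 996.8 kN.

φR_n ≈ 997 kN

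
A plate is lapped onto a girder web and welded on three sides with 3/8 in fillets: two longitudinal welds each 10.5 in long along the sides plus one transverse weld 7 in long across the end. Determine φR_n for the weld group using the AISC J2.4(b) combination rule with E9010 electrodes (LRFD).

φR_n ≈ 304 kip

E90XX → F_EXX = 90 ksi.
t_e = 0.707 × 0.375 = 0.2651 in.
R_nwl = 0.6 × 90 × 0.2651 × 21 = 300.7 kip (longitudinal, 2 welds).
R_nwt = 0.6 × 90 × 0.2651 × 7 = 100.2 kip (transverse, base value).
(i) R_nwl + R_nwt = 400.9 kip; (ii) 0.85 R_nwl + 1.5 R_nwt = 405.9 kip.
R_n = max = 405.9 kip [governs: (ii)]; φR_n = 304.4 kip.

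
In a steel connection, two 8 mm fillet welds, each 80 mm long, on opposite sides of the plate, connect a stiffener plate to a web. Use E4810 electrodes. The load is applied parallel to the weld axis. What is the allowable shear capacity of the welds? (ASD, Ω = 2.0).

R_n/Ω ≈ 130 kN

E48XX → F_EXX = 480 MPa.
Effective throat t_e = 0.707 × 8 = 5.656 mm.
Total length L = 160 mm; A_we = 5.656 × 160 = 905 mm².
F_nw = 0.6 F_EXX = 0.6 × 480 = 288 MPa.
R_n = 288 × 905 × 10⁻³ = 260.6 kN; R_n/Ω = 260.6/2.0 = 130.3 kN.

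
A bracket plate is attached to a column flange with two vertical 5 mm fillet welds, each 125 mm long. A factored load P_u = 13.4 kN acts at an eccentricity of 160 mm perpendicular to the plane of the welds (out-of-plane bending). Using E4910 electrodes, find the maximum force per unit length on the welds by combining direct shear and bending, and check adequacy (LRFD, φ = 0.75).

E49XX → F_EXX = 490 MPa.
L_w = 2 × 125 = 250 mm; section modulus (unit throat) S = 2 × L²/6 = 5208 mm².
Direct shear f_v = P/L_w = 13.4×10³/250 = 53.6 N/mm.
Moment M = P × e = 13.4×10³ × 160 = 2144000 N·mm; bending f_b = M/S = 411.6 N/mm.
f_max = √(f_v² + f_b²) = √(53.6² + 411.6²) = 415.1 N/mm.
φr_n = 0.75 × 0.6 × 490 × (0.707 × 5) = 779.5 N/mm → adequate.

f_max ≈ 415 N/mm; adequate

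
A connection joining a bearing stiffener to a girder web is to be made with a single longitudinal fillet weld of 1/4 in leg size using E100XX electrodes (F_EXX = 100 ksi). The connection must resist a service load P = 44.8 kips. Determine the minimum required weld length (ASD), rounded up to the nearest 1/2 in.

Throat t_e = 0.707 × 0.25 = 0.1767 in.
r_n/Ω = (0.6 × 100 × 0.1767) / 2.0 = 5.302 kip/in.
L_req = P / (r_n/Ω) = 44.8 / 5.302 = 8.449 in total.
Round up → use L = 8.5 in.

L = 8.5 in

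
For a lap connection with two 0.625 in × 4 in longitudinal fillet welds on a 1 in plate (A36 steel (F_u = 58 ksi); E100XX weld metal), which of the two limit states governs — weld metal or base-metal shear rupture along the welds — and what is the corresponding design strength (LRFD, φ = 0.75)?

E100XX → F_EXX = 100 ksi.
t_e = 0.707 × 0.625 = 0.4419 in; L = 8 in.
Weld metal: φR_n = 0.75 × 0.6 × 100 × 0.4419 × 8 = 159.1 kip.
Base metal (shear rupture): φR_n = 0.75 × 0.6 × 58 × 1 × 8 = 208.8 kip.
Governing: weld metal.

φR_n ≈ 159 kip (weld metal governs)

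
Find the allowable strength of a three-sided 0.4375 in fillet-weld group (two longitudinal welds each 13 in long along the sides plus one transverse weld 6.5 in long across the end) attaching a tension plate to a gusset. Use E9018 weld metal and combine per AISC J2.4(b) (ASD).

R_n/Ω ≈ 271 kip

E90XX → F_EXX = 90 ksi.
t_e = 0.707 × 0.4375 = 0.3093 in.
R_nwl = 0.6 × 90 × 0.3093 × 26 = 434.3 kip (longitudinal, 2 welds).
R_nwt = 0.6 × 90 × 0.3093 × 6.5 = 108.6 kip (transverse, base value).
(i) R_nwl + R_nwt = 542.8 kip; (ii) 0.85 R_nwl + 1.5 R_nwt = 532 kip.
R_n = max = 542.8 kip [governs: (i)]; R_n/Ω = 271.4 kip.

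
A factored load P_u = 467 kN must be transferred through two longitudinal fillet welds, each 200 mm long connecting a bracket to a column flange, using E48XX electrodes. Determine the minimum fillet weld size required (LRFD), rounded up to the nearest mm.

w = 8 mm

E48XX → F_EXX = 480 MPa.
Total weld length L = 400 mm.
Required throat t_e = P_u / (φ × 0.6 F_EXX × L) = 467 / (0.75 × 0.6 × 480 × 400 × 10⁻³) = 5.405 mm.
Required leg w = t_e / 0.707 = 7.645 mm → use 8 mm.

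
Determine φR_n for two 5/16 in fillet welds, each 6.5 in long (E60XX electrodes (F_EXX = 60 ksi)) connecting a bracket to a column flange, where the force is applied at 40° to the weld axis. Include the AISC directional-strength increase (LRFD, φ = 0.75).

φR_n ≈ 97.5 kip

t_e = 0.707 × 0.3125 = 0.2209 in; A_we = 0.2209 × 13 = 2.872 in².
Directional factor: 1.0 + 0.5 sin^1.5(40°) = 1.258.
F_nw = 0.6 × 60 × 1.258 = 45.28 ksi.
φR_n = 0.75 × 45.28 × 2.872 = 97.53 kip.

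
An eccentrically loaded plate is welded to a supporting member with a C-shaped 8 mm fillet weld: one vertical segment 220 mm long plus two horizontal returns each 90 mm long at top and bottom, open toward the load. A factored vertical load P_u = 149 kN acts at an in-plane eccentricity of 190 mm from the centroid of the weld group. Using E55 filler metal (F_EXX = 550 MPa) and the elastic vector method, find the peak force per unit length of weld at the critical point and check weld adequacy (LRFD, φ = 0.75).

f_max ≈ 1330 N/mm; adequate

Total weld length L_w = 400 mm. Treat welds as unit-width lines.
Centroid: x̄ = 2×90×45 / 400 = 20.25 mm from the vertical weld.
Polar moment about centroid: J = I_x + I_y = [220³/12 + 2×90×110²] + [220×20.25² + 2(90³/12 + 90×24.75²)] = 3387000 mm³.
Direct shear f_v = P/L_w = 149×10³ / 400 = 372.5 N/mm (vertical).
Torsion M = P·e = 149×10³ × 190 = 28310000 N·mm.
Critical point at (x, y) = (69.75, 110) from centroid. f_tx = M·y/J = 919.3 N/mm; f_ty = M·x/J = 582.9 N/mm.
Resultant f_max = √[f_tx² + (f_v + f_ty)²] = √[919.3² + (372.5 + 582.9)²] = 1326 N/mm.
Capacity per unit length: φr_n = 0.75 × 0.6 × 550 × (0.707 × 8) = 1400 N/mm.
1326 ≤ 1400 → adequate.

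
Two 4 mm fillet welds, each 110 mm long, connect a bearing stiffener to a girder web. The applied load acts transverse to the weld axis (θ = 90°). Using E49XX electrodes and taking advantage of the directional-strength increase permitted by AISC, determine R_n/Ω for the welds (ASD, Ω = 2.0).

E49XX → F_EXX = 490 MPa.
t_e = 0.707 × 4 = 2.828 mm; A_we = 2.828 × 220 = 622.2 mm².
Directional factor: 1.0 + 0.5 sin^1.5(90°) = 1.5.
F_nw = 0.6 × 490 × 1.5 = 441 MPa.
R_n/Ω = (441 × 622.2) / 2.0 × 10⁻³ = 137.2 kN.

R_n/Ω ≈ 137 kN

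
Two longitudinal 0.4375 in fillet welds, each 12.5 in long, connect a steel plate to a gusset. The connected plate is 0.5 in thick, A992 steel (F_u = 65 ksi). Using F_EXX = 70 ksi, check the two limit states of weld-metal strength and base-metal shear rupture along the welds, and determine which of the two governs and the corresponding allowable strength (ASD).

t_e = 0.707 × 0.4375 = 0.3093 in; L = 25 in.
Weld metal: R_n/Ω = (1/2.0) × 0.6 × 70 × 0.3093 × 25 = 162.4 kips.
Base metal (shear rupture): R_n/Ω = (1/2.0) × 0.6 × 65 × 0.5 × 25 = 243.8 kips.
Governing: weld metal.

R_n/Ω ≈ 162 kips (weld metal governs)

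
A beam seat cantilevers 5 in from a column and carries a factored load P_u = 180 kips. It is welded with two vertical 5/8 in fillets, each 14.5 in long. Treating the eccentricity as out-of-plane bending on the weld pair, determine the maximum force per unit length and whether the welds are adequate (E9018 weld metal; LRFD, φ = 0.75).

f_max ≈ 14.3 kip/in; adequate

E90XX → F_EXX = 90 ksi.
L_w = 2 × 14.5 = 29 in; section modulus (unit throat) S = 2 × L²/6 = 70.08 in².
Direct shear f_v = P/L_w = 180/29 = 6.207 kip/in.
Moment M = P × e = 180 × 5 = 900 kip·in; bending f_b = M/S = 12.84 kip/in.
f_max = √(f_v² + f_b²) = √(6.207² + 12.84²) = 14.26 kip/in.
φr_n = 0.75 × 0.6 × 90 × (0.707 × 0.625) = 17.9 kip/in → adequate.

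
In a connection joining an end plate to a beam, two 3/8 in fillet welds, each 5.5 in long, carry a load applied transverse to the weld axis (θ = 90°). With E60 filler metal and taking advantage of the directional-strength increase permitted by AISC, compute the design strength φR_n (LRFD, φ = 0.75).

E60XX → F_EXX = 60 ksi.
t_e = 0.707 × 0.375 = 0.2651 in; A_we = 0.2651 × 11 = 2.916 in².
Directional factor: 1.0 + 0.5 sin^1.5(90°) = 1.5.
F_nw = 0.6 × 60 × 1.5 = 54 ksi.
φR_n = 0.75 × 54 × 2.916 = 118.1 kips.

φR_n ≈ 118 kips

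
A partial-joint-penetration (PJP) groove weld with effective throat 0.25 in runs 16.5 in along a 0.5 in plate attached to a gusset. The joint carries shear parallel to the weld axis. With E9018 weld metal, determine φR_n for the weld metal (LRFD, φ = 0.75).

E90XX → F_EXX = 90 ksi.
Effective throat (given) t_e = 0.25 in.
A_we = 0.25 × 16.5 = 4.125 in².
F_nw = 0.6 F_EXX = 54 ksi.
φR_n = 0.75 × 54 × 4.125 = 167.1 kips.

φR_n ≈ 167 kips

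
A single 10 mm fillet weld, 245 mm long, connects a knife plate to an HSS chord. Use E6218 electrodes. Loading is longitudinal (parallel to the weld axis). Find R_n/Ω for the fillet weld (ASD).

R_n/Ω ≈ 322 kN

E62XX → F_EXX = 620 MPa.
Effective throat t_e = 0.707 × 10 = 7.07 mm.
Total length L = 245 mm; A_we = 7.07 × 245 = 1732 mm².
F_nw = 0.6 F_EXX = 0.6 × 620 = 372 MPa.
R_n = 372 × 1732 × 10⁻³ = 644.4 kN; R_n/Ω = 644.4/2.0 = 322.2 kN.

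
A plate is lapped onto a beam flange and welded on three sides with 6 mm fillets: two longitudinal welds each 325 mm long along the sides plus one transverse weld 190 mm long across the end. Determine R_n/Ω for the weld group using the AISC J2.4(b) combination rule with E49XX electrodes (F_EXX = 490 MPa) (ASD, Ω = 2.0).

R_n/Ω ≈ 524 kN

t_e = 0.707 × 6 = 4.242 mm.
R_nwl = 0.6 × 490 × 4.242 × 650 × 10⁻³ = 810.6 kN (longitudinal, 2 welds).
R_nwt = 0.6 × 490 × 4.242 × 190 × 10⁻³ = 237 kN (transverse, base value).
(i) R_nwl + R_nwt = 1048 kN; (ii) 0.85 R_nwl + 1.5 R_nwt = 1044 kN.
R_n = max = 1048 kN [governs: (i)]; R_n/Ω = 523.8 kN.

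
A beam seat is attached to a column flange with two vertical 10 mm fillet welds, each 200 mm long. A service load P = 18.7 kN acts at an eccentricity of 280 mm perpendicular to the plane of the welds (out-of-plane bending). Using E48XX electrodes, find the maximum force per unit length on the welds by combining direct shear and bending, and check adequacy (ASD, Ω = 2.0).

f_max ≈ 395 N/mm; adequate

E48XX → F_EXX = 480 MPa.
L_w = 2 × 200 = 400 mm; section modulus (unit throat) S = 2 × L²/6 = 13330 mm².
Direct shear f_v = P/L_w = 18.7×10³/400 = 46.75 N/mm.
Moment M = P × e = 18.7×10³ × 280 = 5236000 N·mm; bending f_b = M/S = 392.7 N/mm.
f_max = √(f_v² + f_b²) = √(46.75² + 392.7²) = 395.5 N/mm.
r_n/Ω = (1/2.0) × 0.6 × 480 × (0.707 × 10) = 1018 N/mm → adequate.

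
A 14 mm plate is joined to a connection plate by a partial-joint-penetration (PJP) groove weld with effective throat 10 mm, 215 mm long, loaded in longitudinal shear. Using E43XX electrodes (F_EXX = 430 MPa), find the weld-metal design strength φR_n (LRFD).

φR_n ≈ 416 kN

Effective throat (given) t_e = 10 mm.
A_we = 10 × 215 = 2150 mm².
F_nw = 0.6 F_EXX = 258 MPa.
φR_n = 0.75 × 258 × 2150 × 10⁻³ = 416 kN.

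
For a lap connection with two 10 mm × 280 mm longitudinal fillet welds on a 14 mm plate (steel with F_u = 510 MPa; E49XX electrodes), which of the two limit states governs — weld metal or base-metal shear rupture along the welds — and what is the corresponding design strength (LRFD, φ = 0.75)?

φR_n ≈ 873 kN (weld metal governs)

E49XX → F_EXX = 490 MPa.
t_e = 0.707 × 10 = 7.07 mm; L = 560 mm.
Weld metal: φR_n = 0.75 × 0.6 × 490 × 7.07 × 560 × 10⁻³ = 873 kN.
Base metal (shear rupture): φR_n = 0.75 × 0.6 × 510 × 14 × 560 × 10⁻³ = 1799 kN.
Governing: weld metal.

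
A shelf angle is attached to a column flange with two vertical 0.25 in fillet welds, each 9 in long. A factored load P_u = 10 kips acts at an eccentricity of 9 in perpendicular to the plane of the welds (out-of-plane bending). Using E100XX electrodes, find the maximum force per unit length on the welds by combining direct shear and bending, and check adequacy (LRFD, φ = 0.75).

f_max ≈ 3.38 kip/in; adequate

E100XX → F_EXX = 100 ksi.
L_w = 2 × 9 = 18 in; section modulus (unit throat) S = 2 × L²/6 = 27 in².
Direct shear f_v = P/L_w = 10/18 = 0.5556 kip/in.
Moment M = P × e = 10 × 9 = 90 kip·in; bending f_b = M/S = 3.333 kip/in.
f_max = √(f_v² + f_b²) = √(0.5556² + 3.333²) = 3.379 kip/in.
φr_n = 0.75 × 0.6 × 100 × (0.707 × 0.25) = 7.954 kip/in → adequate.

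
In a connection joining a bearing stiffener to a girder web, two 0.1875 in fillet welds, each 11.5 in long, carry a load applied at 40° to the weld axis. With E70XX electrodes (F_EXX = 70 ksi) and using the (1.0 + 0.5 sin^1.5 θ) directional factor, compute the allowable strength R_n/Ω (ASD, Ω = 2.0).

t_e = 0.707 × 0.1875 = 0.1326 in; A_we = 0.1326 × 23 = 3.049 in².
Directional factor: 1.0 + 0.5 sin^1.5(40°) = 1.258.
F_nw = 0.6 × 70 × 1.258 = 52.82 ksi.
R_n/Ω = (52.82 × 3.049) / 2.0 = 80.53 kips.

R_n/Ω ≈ 80.5 kips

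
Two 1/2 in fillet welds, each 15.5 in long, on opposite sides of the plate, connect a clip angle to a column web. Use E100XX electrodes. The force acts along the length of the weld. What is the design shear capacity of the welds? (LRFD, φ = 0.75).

E100XX → F_EXX = 100 ksi.
Effective throat t_e = 0.707 × 0.5 = 0.3535 in.
Total length L = 31 in; A_we = 0.3535 × 31 = 10.96 in².
F_nw = 0.6 F_EXX = 0.6 × 100 = 60 ksi.
φR_n = 0.75 × 60 × 10.96 = 493.1 kip.

φR_n ≈ 493 kip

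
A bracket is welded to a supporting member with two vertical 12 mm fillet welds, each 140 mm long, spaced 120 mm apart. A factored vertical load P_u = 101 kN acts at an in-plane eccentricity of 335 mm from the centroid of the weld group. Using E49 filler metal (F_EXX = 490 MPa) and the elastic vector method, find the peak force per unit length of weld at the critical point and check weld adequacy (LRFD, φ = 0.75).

f_max ≈ 2380 N/mm; NOT adequate

Total weld length L_w = 280 mm. Treat welds as unit-width lines.
Polar moment about centroid: J = 2[d³/12 + d(b/2)²] = 2[140³/12 + 140×60²] = 1465000 mm³.
Direct shear f_v = P/L_w = 101×10³ / 280 = 360.7 N/mm (vertical).
Torsion M = P·e = 101×10³ × 335 = 33835000 N·mm.
Critical point at (x, y) = (60, 70) from centroid. f_tx = M·y/J = 1616 N/mm; f_ty = M·x/J = 1385 N/mm.
Resultant f_max = √[f_tx² + (f_v + f_ty)²] = √[1616² + (360.7 + 1385)²] = 2379 N/mm.
Capacity per unit length: φr_n = 0.75 × 0.6 × 490 × (0.707 × 12) = 1871 N/mm.
2379 > 1871 → NOT adequate.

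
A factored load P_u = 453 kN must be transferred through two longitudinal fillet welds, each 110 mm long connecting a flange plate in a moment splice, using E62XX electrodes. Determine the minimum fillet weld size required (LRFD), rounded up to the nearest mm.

E62XX → F_EXX = 620 MPa.
Total weld length L = 220 mm.
Required throat t_e = P_u / (φ × 0.6 F_EXX × L) = 453 / (0.75 × 0.6 × 620 × 220 × 10⁻³) = 7.38 mm.
Required leg w = t_e / 0.707 = 10.44 mm → use 11 mm.

w = 11 mm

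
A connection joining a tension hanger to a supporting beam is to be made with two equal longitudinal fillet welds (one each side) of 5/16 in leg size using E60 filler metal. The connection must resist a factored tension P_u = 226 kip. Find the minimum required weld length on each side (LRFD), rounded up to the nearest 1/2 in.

E60XX → F_EXX = 60 ksi.
Throat t_e = 0.707 × 0.3125 = 0.2209 in.
φr_n = 0.75 × 0.6 × 60 × 0.2209 = 5.965 kip/in.
L_req = P_u / φr_n = 226 / 5.965 = 37.89 in total.
Per side: 37.89 / 2 = 18.94 in.
Round up → use L = 19 in on each side.

L = 19 in on each side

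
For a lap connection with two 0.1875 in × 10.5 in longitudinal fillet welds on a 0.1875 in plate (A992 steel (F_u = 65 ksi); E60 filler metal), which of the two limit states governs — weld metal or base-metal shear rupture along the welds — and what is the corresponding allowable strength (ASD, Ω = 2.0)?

R_n/Ω ≈ 50.1 kip (weld metal governs)

E60XX → F_EXX = 60 ksi.
t_e = 0.707 × 0.1875 = 0.1326 in; L = 21 in.
Weld metal: R_n/Ω = (1/2.0) × 0.6 × 60 × 0.1326 × 21 = 50.11 kip.
Base metal (shear rupture): R_n/Ω = (1/2.0) × 0.6 × 65 × 0.1875 × 21 = 76.78 kip.
Governing: weld metal.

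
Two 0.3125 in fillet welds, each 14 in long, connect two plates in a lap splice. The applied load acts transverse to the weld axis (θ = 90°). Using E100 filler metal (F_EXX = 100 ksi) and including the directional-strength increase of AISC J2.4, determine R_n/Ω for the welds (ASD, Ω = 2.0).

t_e = 0.707 × 0.3125 = 0.2209 in; A_we = 0.2209 × 28 = 6.186 in².
Directional factor: 1.0 + 0.5 sin^1.5(90°) = 1.5.
F_nw = 0.6 × 100 × 1.5 = 90 ksi.
R_n/Ω = (90 × 6.186) / 2.0 = 278.4 kip.

R_n/Ω ≈ 278 kip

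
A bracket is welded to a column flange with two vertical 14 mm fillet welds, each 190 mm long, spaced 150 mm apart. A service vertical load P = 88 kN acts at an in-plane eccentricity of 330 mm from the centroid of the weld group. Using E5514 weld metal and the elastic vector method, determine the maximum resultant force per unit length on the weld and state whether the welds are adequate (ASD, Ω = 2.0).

E55XX → F_EXX = 550 MPa.
Total weld length L_w = 380 mm. Treat welds as unit-width lines.
Polar moment about centroid: J = 2[d³/12 + d(b/2)²] = 2[190³/12 + 190×75²] = 3281000 mm³.
Direct shear f_v = P/L_w = 88×10³ / 380 = 231.6 N/mm (vertical).
Torsion M = P·e = 88×10³ × 330 = 29040000 N·mm.
Critical point at (x, y) = (75, 95) from centroid. f_tx = M·y/J = 840.9 N/mm; f_ty = M·x/J = 663.9 N/mm.
Resultant f_max = √[f_tx² + (f_v + f_ty)²] = √[840.9² + (231.6 + 663.9)²] = 1228 N/mm.
Capacity per unit length: r_n/Ω = (1/2.0) × 0.6 × 550 × (0.707 × 14) = 1633 N/mm.
1228 ≤ 1633 → adequate.

f_max ≈ 1230 N/mm; adequate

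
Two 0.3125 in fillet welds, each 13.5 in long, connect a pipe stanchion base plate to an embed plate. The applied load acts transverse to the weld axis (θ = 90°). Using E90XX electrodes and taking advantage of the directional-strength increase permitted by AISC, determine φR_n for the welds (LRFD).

φR_n ≈ 362 kip

E90XX → F_EXX = 90 ksi.
t_e = 0.707 × 0.3125 = 0.2209 in; A_we = 0.2209 × 27 = 5.965 in².
Directional factor: 1.0 + 0.5 sin^1.5(90°) = 1.5.
F_nw = 0.6 × 90 × 1.5 = 81 ksi.
φR_n = 0.75 × 81 × 5.965 = 362.4 kip.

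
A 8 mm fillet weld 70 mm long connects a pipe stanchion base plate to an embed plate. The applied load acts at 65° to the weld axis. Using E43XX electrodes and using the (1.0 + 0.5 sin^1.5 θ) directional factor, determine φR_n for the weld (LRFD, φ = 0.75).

φR_n ≈ 110 kN

E43XX → F_EXX = 430 MPa.
t_e = 0.707 × 8 = 5.656 mm; A_we = 5.656 × 70 = 395.9 mm².
Directional factor: 1.0 + 0.5 sin^1.5(65°) = 1.431.
F_nw = 0.6 × 430 × 1.431 = 369.3 MPa.
φR_n = 0.75 × 369.3 × 395.9 × 10⁻³ = 109.7 kN.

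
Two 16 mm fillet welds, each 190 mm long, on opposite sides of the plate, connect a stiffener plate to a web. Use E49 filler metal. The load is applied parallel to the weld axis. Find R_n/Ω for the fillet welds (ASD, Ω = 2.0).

R_n/Ω ≈ 632 kN

E49XX → F_EXX = 490 MPa.
Effective throat t_e = 0.707 × 16 = 11.31 mm.
Total length L = 380 mm; A_we = 11.31 × 380 = 4299 mm².
F_nw = 0.6 F_EXX = 0.6 × 490 = 294 MPa.
R_n = 294 × 4299 × 10⁻³ = 1264 kN; R_n/Ω = 1264/2.0 = 631.9 kN.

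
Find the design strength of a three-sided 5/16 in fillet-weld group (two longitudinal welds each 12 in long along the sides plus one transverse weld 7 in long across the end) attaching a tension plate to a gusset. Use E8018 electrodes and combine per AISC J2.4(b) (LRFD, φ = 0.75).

φR_n ≈ 247 kip

E80XX → F_EXX = 80 ksi.
t_e = 0.707 × 0.3125 = 0.2209 in.
R_nwl = 0.6 × 80 × 0.2209 × 24 = 254.5 kip (longitudinal, 2 welds).
R_nwt = 0.6 × 80 × 0.2209 × 7 = 74.23 kip (transverse, base value).
(i) R_nwl + R_nwt = 328.8 kip; (ii) 0.85 R_nwl + 1.5 R_nwt = 327.7 kip.
R_n = max = 328.8 kip [governs: (i)]; φR_n = 246.6 kip.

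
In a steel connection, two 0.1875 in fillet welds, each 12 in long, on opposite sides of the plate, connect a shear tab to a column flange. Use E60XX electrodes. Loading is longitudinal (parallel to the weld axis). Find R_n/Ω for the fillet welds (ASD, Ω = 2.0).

R_n/Ω ≈ 57.3 kips

E60XX → F_EXX = 60 ksi.
Effective throat t_e = 0.707 × 0.1875 = 0.1326 in.
Total length L = 24 in; A_we = 0.1326 × 24 = 3.181 in².
F_nw = 0.6 F_EXX = 0.6 × 60 = 36 ksi.
R_n = 36 × 3.181 = 114.5 kips; R_n/Ω = 114.5/2.0 = 57.27 kips.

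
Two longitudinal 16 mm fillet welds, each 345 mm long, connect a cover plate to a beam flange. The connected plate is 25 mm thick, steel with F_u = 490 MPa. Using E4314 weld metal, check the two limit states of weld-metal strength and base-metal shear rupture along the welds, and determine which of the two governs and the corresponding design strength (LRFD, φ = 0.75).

E43XX → F_EXX = 430 MPa.
t_e = 0.707 × 16 = 11.31 mm; L = 690 mm.
Weld metal: φR_n = 0.75 × 0.6 × 430 × 11.31 × 690 × 10⁻³ = 1510 kN.
Base metal (shear rupture): φR_n = 0.75 × 0.6 × 490 × 25 × 690 × 10⁻³ = 3804 kN.
Governing: weld metal.

φR_n ≈ 1510 kN (weld metal governs)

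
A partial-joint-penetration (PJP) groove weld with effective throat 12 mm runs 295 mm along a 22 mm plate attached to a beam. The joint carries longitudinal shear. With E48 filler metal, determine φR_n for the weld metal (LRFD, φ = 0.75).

E48XX → F_EXX = 480 MPa.
Effective throat (given) t_e = 12 mm.
A_we = 12 × 295 = 3540 mm².
F_nw = 0.6 F_EXX = 288 MPa.
φR_n = 0.75 × 288 × 3540 × 10⁻³ = 764.6 kN.

φR_n ≈ 765 kN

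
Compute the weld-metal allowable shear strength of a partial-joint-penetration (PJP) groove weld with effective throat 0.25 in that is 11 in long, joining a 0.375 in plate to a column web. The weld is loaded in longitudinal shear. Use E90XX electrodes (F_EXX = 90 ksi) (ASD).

R_n/Ω ≈ 74.2 kips

Effective throat (given) t_e = 0.25 in.
A_we = 0.25 × 11 = 2.75 in².
F_nw = 0.6 F_EXX = 54 ksi.
R_n/Ω = (54 × 2.75) / 2.0 = 74.25 kips.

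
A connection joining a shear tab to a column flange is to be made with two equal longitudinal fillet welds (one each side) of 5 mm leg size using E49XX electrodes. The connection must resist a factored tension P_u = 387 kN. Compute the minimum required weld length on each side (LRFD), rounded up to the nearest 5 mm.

L = 250 mm on each side

E49XX → F_EXX = 490 MPa.
Throat t_e = 0.707 × 5 = 3.535 mm.
φr_n = 0.75 × 0.6 × 490 × 3.535 × 10⁻³ = 0.7795 kN/mm.
L_req = P_u / φr_n = 387 / 0.7795 = 496.5 mm total.
Per side: 496.5 / 2 = 248.2 mm.
Round up → use L = 250 mm on each side.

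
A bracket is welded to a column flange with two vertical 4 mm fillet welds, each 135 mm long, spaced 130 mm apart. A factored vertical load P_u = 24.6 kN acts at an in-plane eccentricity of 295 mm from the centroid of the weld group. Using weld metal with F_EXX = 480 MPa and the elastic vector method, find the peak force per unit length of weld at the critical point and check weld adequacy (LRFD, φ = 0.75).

Total weld length L_w = 270 mm. Treat welds as unit-width lines.
Polar moment about centroid: J = 2[d³/12 + d(b/2)²] = 2[135³/12 + 135×65²] = 1551000 mm³.
Direct shear f_v = P/L_w = 24.6×10³ / 270 = 91.11 N/mm (vertical).
Torsion M = P·e = 24.6×10³ × 295 = 7257000 N·mm.
Critical point at (x, y) = (65, 67.5) from centroid. f_tx = M·y/J = 315.9 N/mm; f_ty = M·x/J = 304.2 N/mm.
Resultant f_max = √[f_tx² + (f_v + f_ty)²] = √[315.9² + (91.11 + 304.2)²] = 506 N/mm.
Capacity per unit length: φr_n = 0.75 × 0.6 × 480 × (0.707 × 4) = 610.8 N/mm.
506 ≤ 610.8 → adequate.

f_max ≈ 506 N/mm; adequate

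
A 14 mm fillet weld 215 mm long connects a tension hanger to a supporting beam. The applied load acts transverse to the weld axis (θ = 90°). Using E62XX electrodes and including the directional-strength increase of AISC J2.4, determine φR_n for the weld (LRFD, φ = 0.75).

φR_n ≈ 891 kN

E62XX → F_EXX = 620 MPa.
t_e = 0.707 × 14 = 9.898 mm; A_we = 9.898 × 215 = 2128 mm².
Directional factor: 1.0 + 0.5 sin^1.5(90°) = 1.5.
F_nw = 0.6 × 620 × 1.5 = 558 MPa.
φR_n = 0.75 × 558 × 2128 × 10⁻³ = 890.6 kN.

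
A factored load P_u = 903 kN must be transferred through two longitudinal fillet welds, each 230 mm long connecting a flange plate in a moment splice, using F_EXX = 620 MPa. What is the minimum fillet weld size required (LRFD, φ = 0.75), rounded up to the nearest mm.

Total weld length L = 460 mm.
Required throat t_e = P_u / (φ × 0.6 F_EXX × L) = 903 / (0.75 × 0.6 × 620 × 460 × 10⁻³) = 7.036 mm.
Required leg w = t_e / 0.707 = 9.952 mm → use 10 mm.

w = 10 mm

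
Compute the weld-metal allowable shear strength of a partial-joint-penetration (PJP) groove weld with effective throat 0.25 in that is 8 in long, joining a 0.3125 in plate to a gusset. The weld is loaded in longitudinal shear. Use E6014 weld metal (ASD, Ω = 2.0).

E60XX → F_EXX = 60 ksi.
Effective throat (given) t_e = 0.25 in.
A_we = 0.25 × 8 = 2 in².
F_nw = 0.6 F_EXX = 36 ksi.
R_n/Ω = (36 × 2) / 2.0 = 36 kips.

R_n/Ω ≈ 36 kips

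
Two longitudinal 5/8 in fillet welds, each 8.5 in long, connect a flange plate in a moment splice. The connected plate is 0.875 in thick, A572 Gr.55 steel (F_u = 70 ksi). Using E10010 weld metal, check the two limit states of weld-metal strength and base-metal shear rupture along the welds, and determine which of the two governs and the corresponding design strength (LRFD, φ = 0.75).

φR_n ≈ 338 kip (weld metal governs)

E100XX → F_EXX = 100 ksi.
t_e = 0.707 × 0.625 = 0.4419 in; L = 17 in.
Weld metal: φR_n = 0.75 × 0.6 × 100 × 0.4419 × 17 = 338 kip.
Base metal (shear rupture): φR_n = 0.75 × 0.6 × 70 × 0.875 × 17 = 468.6 kip.
Governing: weld metal.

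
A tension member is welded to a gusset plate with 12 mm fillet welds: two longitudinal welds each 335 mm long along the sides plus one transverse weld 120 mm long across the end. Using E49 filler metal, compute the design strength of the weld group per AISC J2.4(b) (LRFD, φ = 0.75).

φR_n ≈ 1480 kN

E49XX → F_EXX = 490 MPa.
t_e = 0.707 × 12 = 8.484 mm.
R_nwl = 0.6 × 490 × 8.484 × 670 × 10⁻³ = 1671 kN (longitudinal, 2 welds).
R_nwt = 0.6 × 490 × 8.484 × 120 × 10⁻³ = 299.3 kN (transverse, base value).
(i) R_nwl + R_nwt = 1970 kN; (ii) 0.85 R_nwl + 1.5 R_nwt = 1869 kN.
R_n = max = 1970 kN [governs: (i)]; φR_n = 1478 kN.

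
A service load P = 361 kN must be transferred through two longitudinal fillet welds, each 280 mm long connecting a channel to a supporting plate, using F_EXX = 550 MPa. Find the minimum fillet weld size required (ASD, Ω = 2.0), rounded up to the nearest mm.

w = 6 mm

Total weld length L = 560 mm.
Required throat t_e = P × Ω / (0.6 F_EXX × L) = 361 × 2.0 / (0.6 × 550 × 560 × 10⁻³) = 3.907 mm.
Required leg w = t_e / 0.707 = 5.526 mm → use 6 mm.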